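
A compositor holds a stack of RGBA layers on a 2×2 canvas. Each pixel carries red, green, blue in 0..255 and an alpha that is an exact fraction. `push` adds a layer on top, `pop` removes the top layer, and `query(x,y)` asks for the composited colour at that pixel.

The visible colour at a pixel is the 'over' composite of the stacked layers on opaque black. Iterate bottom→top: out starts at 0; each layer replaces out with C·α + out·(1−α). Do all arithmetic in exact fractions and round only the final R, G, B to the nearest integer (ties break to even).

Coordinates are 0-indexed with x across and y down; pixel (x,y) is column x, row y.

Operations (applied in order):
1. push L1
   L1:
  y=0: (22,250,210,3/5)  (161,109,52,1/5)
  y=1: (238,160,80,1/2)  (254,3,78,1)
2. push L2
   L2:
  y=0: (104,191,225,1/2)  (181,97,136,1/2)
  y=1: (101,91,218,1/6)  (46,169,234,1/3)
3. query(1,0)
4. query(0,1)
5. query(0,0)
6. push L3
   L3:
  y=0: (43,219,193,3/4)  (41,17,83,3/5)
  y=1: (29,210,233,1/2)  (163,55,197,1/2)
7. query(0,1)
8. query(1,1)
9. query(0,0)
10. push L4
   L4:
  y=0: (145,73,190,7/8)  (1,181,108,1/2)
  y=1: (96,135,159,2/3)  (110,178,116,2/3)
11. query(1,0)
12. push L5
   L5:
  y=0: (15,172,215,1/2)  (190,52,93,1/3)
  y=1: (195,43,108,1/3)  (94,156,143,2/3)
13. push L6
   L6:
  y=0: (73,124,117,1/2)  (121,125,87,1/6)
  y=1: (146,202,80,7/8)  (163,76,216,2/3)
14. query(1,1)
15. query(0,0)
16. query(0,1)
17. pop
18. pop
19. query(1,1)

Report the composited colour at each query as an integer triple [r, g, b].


at x=1,y=0 over L1,L2:
+L1 (α=1/5) → [161/5, 109/5, 52/5]
+L2 (α=1/2) → [533/5, 297/5, 366/5]
rounded: [107, 59, 73]

query (0,1) [L1,L2] — begin 0,0,0
L1 α=1/2: [119, 80, 40]
L2 α=1/6: [116, 491/6, 209/3]
→ [116, 82, 70]

query (0,0) [L1,L2] — begin 0,0,0
after L1 α=3/5: [66/5, 150, 126]
after L2 α=1/2: [293/5, 341/2, 351/2]
= [59, 170, 176]

query (0,1) [L1,L2,L3] — begin 0,0,0
+L1 (α=1/2) → [119, 80, 40]
+L2 (α=1/6) → [116, 491/6, 209/3]
+L3 (α=1/2) → [145/2, 1751/12, 454/3]
= [72, 146, 151]

at x=1,y=1 over L1,L2,L3:
L1 α=1: [254, 3, 78]
L2 α=1/3: [554/3, 175/3, 130]
L3 α=1/2: [1043/6, 170/3, 327/2]
= [174, 57, 164]

(0,0) stack=L1,L2,L3; from [0,0,0]:
L1 α=3/5: [66/5, 150, 126]
L2 α=1/2: [293/5, 341/2, 351/2]
L3 α=3/4: [469/10, 1655/8, 1509/8]
rounded: [47, 207, 189]

query (1,0) [L1,L2,L3,L4] — begin 0,0,0
after L1 α=1/5: [161/5, 109/5, 52/5]
after L2 α=1/2: [533/5, 297/5, 366/5]
after L3 α=3/5: [1681/25, 849/25, 1977/25]
after L4 α=1/2: [853/25, 2687/25, 4677/50]
= [34, 107, 94]

query (1,1) [L1,L2,L3,L4,L5,L6] — begin 0,0,0
L1 α=1: [254, 3, 78]
L2 α=1/3: [554/3, 175/3, 130]
L3 α=1/2: [1043/6, 170/3, 327/2]
L4 α=2/3: [2363/18, 1238/9, 791/6]
L5 α=2/3: [5747/54, 4046/27, 2507/18]
L6 α=2/3: [23351/162, 8150/81, 10283/54]
= [144, 101, 190]

query (0,0) [L1,L2,L3,L4,L5,L6] — begin 0,0,0
+L1 (α=3/5) → [66/5, 150, 126]
+L2 (α=1/2) → [293/5, 341/2, 351/2]
+L3 (α=3/4) → [469/10, 1655/8, 1509/8]
+L4 (α=7/8) → [10619/80, 5743/64, 12149/64]
+L5 (α=1/2) → [11819/160, 16751/128, 25909/128]
+L6 (α=1/2) → [23499/320, 32623/256, 40885/256]
rounded: [73, 127, 160]

at x=0,y=1 over L1,L2,L3,L4,L5,L6:
after L1 α=1/2: [119, 80, 40]
after L2 α=1/6: [116, 491/6, 209/3]
after L3 α=1/2: [145/2, 1751/12, 454/3]
after L4 α=2/3: [529/6, 4991/36, 1408/9]
after L5 α=1/3: [1114/9, 5765/54, 3788/27]
after L6 α=7/8: [1289/9, 82121/432, 4727/54]
rounded: [143, 190, 88]

at x=1,y=1 over L1,L2,L3,L4:
+L1 (α=1) → [254, 3, 78]
+L2 (α=1/3) → [554/3, 175/3, 130]
+L3 (α=1/2) → [1043/6, 170/3, 327/2]
+L4 (α=2/3) → [2363/18, 1238/9, 791/6]
rounded: [131, 138, 132]


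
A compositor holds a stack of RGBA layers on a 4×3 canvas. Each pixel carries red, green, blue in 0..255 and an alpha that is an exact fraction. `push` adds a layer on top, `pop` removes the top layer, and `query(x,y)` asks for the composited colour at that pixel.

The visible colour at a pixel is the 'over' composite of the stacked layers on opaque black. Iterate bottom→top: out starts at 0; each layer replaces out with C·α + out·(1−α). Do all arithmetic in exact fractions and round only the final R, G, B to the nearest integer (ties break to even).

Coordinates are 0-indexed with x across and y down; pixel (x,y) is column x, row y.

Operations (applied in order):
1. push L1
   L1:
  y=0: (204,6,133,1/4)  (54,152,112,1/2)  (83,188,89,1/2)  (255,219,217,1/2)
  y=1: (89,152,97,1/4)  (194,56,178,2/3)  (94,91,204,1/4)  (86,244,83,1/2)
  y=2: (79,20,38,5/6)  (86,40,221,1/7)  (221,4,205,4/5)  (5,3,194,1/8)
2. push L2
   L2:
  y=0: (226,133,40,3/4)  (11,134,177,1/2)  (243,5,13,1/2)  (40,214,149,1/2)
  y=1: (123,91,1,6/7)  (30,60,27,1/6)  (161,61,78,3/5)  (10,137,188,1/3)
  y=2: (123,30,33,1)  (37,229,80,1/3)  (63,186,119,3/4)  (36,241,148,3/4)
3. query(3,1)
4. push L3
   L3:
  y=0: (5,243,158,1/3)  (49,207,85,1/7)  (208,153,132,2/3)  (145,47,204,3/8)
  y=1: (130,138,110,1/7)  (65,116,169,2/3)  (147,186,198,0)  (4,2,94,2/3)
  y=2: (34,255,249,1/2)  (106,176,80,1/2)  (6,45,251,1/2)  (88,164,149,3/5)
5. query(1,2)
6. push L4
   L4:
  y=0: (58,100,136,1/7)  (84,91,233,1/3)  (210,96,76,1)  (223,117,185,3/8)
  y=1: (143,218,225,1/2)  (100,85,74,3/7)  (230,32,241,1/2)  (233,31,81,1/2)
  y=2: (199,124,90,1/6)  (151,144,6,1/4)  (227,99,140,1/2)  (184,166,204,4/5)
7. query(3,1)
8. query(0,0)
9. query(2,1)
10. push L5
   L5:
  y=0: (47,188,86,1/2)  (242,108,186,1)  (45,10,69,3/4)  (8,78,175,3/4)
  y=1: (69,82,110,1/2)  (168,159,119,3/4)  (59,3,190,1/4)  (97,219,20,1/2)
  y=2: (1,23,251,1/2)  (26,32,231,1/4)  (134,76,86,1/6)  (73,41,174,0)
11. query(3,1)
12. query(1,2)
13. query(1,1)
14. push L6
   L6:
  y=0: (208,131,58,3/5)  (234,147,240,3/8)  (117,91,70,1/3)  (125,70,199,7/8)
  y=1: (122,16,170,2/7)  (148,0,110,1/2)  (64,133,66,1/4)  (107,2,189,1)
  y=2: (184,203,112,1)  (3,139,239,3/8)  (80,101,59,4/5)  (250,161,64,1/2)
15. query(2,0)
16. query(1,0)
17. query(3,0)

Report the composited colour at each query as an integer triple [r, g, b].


(3,1) stack=L1,L2; from [0,0,0]:
after L1 α=1/2: [43, 122, 83/2]
after L2 α=1/3: [32, 127, 271/3]
rounded: [32, 127, 90]

(1,2) stack=L1,L2,L3; from [0,0,0]:
L1 α=1/7: [86/7, 40/7, 221/7]
L2 α=1/3: [431/21, 561/7, 334/7]
L3 α=1/2: [2657/42, 1793/14, 447/7]
rounded: [63, 128, 64]

(3,1) stack=L1,L2,L3,L4; from [0,0,0]:
L1 α=1/2: [43, 122, 83/2]
L2 α=1/3: [32, 127, 271/3]
L3 α=2/3: [40/3, 131/3, 835/9]
L4 α=1/2: [739/6, 112/3, 782/9]
rounded: [123, 37, 87]

(0,0) stack=L1,L2,L3,L4; from [0,0,0]:
after L1 α=1/4: [51, 3/2, 133/4]
after L2 α=3/4: [729/4, 801/8, 613/16]
after L3 α=1/3: [739/6, 591/4, 1877/24]
after L4 α=1/7: [797/7, 1973/14, 2421/28]
rounded: [114, 141, 86]

query (2,1) [L1,L2,L3,L4] — begin 0,0,0
L1 α=1/4: [47/2, 91/4, 51]
L2 α=3/5: [106, 457/10, 336/5]
L3 α=0: [106, 457/10, 336/5]
L4 α=1/2: [168, 777/20, 1541/10]
rounded: [168, 39, 154]

at x=3,y=1 over L1,L2,L3,L4,L5:
+L1 (α=1/2) → [43, 122, 83/2]
+L2 (α=1/3) → [32, 127, 271/3]
+L3 (α=2/3) → [40/3, 131/3, 835/9]
+L4 (α=1/2) → [739/6, 112/3, 782/9]
+L5 (α=1/2) → [1321/12, 769/6, 481/9]
rounded: [110, 128, 53]

query (1,2) [L1,L2,L3,L4,L5] — begin 0,0,0
+L1 (α=1/7) → [86/7, 40/7, 221/7]
+L2 (α=1/3) → [431/21, 561/7, 334/7]
+L3 (α=1/2) → [2657/42, 1793/14, 447/7]
+L4 (α=1/4) → [4771/56, 7395/56, 1383/28]
+L5 (α=1/4) → [15769/224, 23977/224, 10617/112]
rounded: [70, 107, 95]

(1,1) stack=L1,L2,L3,L4,L5; from [0,0,0]:
L1 α=2/3: [388/3, 112/3, 356/3]
L2 α=1/6: [1015/9, 370/9, 1861/18]
L3 α=2/3: [2185/27, 2458/27, 7945/54]
L4 α=3/7: [16840/189, 16717/189, 21884/189]
L5 α=3/4: [28024/189, 53435/378, 89357/756]
→ [148, 141, 118]

(2,0) stack=L1,L2,L3,L4,L5,L6; from [0,0,0]:
+L1 (α=1/2) → [83/2, 94, 89/2]
+L2 (α=1/2) → [569/4, 99/2, 115/4]
+L3 (α=2/3) → [2233/12, 237/2, 1171/12]
+L4 (α=1) → [210, 96, 76]
+L5 (α=3/4) → [345/4, 63/2, 283/4]
+L6 (α=1/3) → [193/2, 154/3, 141/2]
= [96, 51, 70]

at x=1,y=0 over L1,L2,L3,L4,L5,L6:
+L1 (α=1/2) → [27, 76, 56]
+L2 (α=1/2) → [19, 105, 233/2]
+L3 (α=1/7) → [163/7, 837/7, 112]
+L4 (α=1/3) → [914/21, 2311/21, 457/3]
+L5 (α=1) → [242, 108, 186]
+L6 (α=3/8) → [239, 981/8, 825/4]
= [239, 123, 206]

(3,0) stack=L1,L2,L3,L4,L5,L6; from [0,0,0]:
L1 α=1/2: [255/2, 219/2, 217/2]
L2 α=1/2: [335/4, 647/4, 515/4]
L3 α=3/8: [3415/32, 3799/32, 5023/32]
L4 α=3/8: [38483/256, 30227/256, 42875/256]
L5 α=3/4: [44627/1024, 90131/1024, 177275/1024]
L6 α=7/8: [940627/8192, 591891/8192, 1603707/8192]
= [115, 72, 196]


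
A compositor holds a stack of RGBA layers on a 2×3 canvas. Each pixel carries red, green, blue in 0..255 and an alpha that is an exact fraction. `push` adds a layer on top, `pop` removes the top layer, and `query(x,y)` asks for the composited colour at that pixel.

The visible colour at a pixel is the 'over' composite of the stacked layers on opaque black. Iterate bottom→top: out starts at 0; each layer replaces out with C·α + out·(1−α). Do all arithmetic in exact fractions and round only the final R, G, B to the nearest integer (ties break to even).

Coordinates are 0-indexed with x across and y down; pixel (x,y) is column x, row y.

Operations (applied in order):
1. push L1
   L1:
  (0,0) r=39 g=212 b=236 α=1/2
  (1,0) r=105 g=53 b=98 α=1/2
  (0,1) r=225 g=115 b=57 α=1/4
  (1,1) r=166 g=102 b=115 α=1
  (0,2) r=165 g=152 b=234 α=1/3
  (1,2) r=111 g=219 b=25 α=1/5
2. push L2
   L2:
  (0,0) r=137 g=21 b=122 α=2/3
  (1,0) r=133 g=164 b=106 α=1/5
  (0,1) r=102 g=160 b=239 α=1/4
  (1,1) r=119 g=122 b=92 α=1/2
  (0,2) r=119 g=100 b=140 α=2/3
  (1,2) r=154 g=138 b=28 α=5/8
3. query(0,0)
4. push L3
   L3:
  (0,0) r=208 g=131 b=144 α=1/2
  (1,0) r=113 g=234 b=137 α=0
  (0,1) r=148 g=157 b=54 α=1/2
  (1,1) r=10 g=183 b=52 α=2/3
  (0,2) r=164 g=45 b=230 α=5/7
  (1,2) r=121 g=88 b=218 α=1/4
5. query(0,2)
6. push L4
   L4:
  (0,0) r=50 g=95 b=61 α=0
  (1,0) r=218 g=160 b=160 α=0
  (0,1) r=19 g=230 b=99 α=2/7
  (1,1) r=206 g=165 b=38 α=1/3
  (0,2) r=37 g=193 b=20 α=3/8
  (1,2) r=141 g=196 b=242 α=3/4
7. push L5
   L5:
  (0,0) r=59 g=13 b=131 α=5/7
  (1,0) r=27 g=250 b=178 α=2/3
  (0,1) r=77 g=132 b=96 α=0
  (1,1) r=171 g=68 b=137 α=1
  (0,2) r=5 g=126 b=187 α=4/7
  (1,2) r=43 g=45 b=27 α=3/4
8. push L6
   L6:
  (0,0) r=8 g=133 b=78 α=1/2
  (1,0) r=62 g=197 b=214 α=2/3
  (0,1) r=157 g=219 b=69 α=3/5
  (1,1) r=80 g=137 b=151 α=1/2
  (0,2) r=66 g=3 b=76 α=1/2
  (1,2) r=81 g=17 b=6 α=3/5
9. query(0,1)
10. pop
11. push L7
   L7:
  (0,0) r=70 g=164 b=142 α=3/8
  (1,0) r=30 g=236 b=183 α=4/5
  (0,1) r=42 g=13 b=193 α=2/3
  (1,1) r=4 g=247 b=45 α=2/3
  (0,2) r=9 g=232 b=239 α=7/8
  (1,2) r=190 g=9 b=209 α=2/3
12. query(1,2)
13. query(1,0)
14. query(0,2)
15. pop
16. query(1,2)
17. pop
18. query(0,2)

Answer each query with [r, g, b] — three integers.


at x=0,y=0 over L1,L2:
+L1 (α=1/2) → [39/2, 106, 118]
+L2 (α=2/3) → [587/6, 148/3, 362/3]
= [98, 49, 121]

(0,2) stack=L1,L2,L3; from [0,0,0]:
+L1 (α=1/3) → [55, 152/3, 78]
+L2 (α=2/3) → [293/3, 752/9, 358/3]
+L3 (α=5/7) → [3046/21, 3529/63, 4166/21]
= [145, 56, 198]

at x=0,y=1 over L1,L2,L3,L4,L5,L6:
+L1 (α=1/4) → [225/4, 115/4, 57/4]
+L2 (α=1/4) → [1083/16, 985/16, 1127/16]
+L3 (α=1/2) → [3451/32, 3497/32, 1991/32]
+L4 (α=2/7) → [18471/224, 32205/224, 16291/224]
+L5 (α=0) → [18471/224, 32205/224, 16291/224]
+L6 (α=3/5) → [71223/560, 105789/560, 7895/112]
rounded: [127, 189, 70]

(1,2) stack=L1,L2,L3,L4,L5,L7; from [0,0,0]:
L1 α=1/5: [111/5, 219/5, 5]
L2 α=5/8: [4183/40, 4107/40, 155/8]
L3 α=1/4: [17389/160, 15841/160, 2209/32]
L4 α=3/4: [85069/640, 109921/640, 25441/128]
L5 α=3/4: [167629/2560, 196321/2560, 35809/512]
L7 α=2/3: [380143/2560, 242401/7680, 83275/512]
rounded: [148, 32, 163]

(1,0) stack=L1,L2,L3,L4,L5,L7; from [0,0,0]:
after L1 α=1/2: [105/2, 53/2, 49]
after L2 α=1/5: [343/5, 54, 302/5]
after L3 α=0: [343/5, 54, 302/5]
after L4 α=0: [343/5, 54, 302/5]
after L5 α=2/3: [613/15, 554/3, 694/5]
after L7 α=4/5: [2413/75, 3386/15, 4354/25]
rounded: [32, 226, 174]

query (0,2) [L1,L2,L3,L4,L5,L7] — begin 0,0,0
after L1 α=1/3: [55, 152/3, 78]
after L2 α=2/3: [293/3, 752/9, 358/3]
after L3 α=5/7: [3046/21, 3529/63, 4166/21]
after L4 α=3/8: [17561/168, 27061/252, 11045/84]
after L5 α=4/7: [18681/392, 69397/588, 31989/196]
after L7 α=7/8: [43377/3136, 1024309/4704, 359897/1568]
rounded: [14, 218, 230]

at x=1,y=2 over L1,L2,L3,L4,L5:
after L1 α=1/5: [111/5, 219/5, 5]
after L2 α=5/8: [4183/40, 4107/40, 155/8]
after L3 α=1/4: [17389/160, 15841/160, 2209/32]
after L4 α=3/4: [85069/640, 109921/640, 25441/128]
after L5 α=3/4: [167629/2560, 196321/2560, 35809/512]
→ [65, 77, 70]

at x=0,y=2 over L1,L2,L3,L4:
L1 α=1/3: [55, 152/3, 78]
L2 α=2/3: [293/3, 752/9, 358/3]
L3 α=5/7: [3046/21, 3529/63, 4166/21]
L4 α=3/8: [17561/168, 27061/252, 11045/84]
= [105, 107, 131]


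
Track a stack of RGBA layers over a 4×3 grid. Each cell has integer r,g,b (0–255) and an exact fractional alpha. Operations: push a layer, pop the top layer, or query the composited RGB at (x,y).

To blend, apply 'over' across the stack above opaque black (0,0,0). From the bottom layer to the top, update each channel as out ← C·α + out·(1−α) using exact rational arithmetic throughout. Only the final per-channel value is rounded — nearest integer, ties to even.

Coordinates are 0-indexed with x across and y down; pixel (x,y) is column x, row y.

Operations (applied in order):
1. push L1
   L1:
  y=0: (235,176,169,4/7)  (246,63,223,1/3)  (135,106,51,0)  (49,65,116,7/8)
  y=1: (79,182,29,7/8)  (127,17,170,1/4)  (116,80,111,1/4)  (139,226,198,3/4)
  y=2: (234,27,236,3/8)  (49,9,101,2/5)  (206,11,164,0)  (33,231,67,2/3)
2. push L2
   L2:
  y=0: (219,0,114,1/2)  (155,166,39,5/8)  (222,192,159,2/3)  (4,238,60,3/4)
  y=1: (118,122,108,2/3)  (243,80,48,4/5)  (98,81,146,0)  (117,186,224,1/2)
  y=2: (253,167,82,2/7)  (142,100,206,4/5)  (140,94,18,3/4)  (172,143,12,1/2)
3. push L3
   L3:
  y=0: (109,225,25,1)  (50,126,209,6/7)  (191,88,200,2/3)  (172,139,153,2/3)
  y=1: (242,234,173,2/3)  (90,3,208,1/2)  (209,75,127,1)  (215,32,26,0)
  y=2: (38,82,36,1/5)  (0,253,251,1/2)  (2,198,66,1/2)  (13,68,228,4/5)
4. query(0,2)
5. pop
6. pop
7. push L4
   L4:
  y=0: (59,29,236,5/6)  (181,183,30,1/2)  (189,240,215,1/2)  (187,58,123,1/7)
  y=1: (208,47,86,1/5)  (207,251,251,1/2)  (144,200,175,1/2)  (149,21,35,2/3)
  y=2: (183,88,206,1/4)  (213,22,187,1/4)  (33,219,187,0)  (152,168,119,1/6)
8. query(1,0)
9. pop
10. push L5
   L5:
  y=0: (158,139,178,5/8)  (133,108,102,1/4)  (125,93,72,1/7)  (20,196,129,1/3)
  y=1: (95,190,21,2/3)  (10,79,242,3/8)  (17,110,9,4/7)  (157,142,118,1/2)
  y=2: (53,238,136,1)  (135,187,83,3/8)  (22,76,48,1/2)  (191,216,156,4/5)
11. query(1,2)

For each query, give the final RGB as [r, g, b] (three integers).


(0,2) stack=L1,L2,L3; from [0,0,0]:
L1 α=3/8: [351/4, 81/8, 177/2]
L2 α=2/7: [3779/28, 3077/56, 1213/14]
L3 α=1/5: [809/7, 845/14, 2678/35]
rounded: [116, 60, 77]

query (1,0) [L1,L4] — begin 0,0,0
+L1 (α=1/3) → [82, 21, 223/3]
+L4 (α=1/2) → [263/2, 102, 313/6]
→ [132, 102, 52]

query (1,2) [L1,L5] — begin 0,0,0
+L1 (α=2/5) → [98/5, 18/5, 202/5]
+L5 (α=3/8) → [503/8, 579/8, 451/8]
rounded: [63, 72, 56]


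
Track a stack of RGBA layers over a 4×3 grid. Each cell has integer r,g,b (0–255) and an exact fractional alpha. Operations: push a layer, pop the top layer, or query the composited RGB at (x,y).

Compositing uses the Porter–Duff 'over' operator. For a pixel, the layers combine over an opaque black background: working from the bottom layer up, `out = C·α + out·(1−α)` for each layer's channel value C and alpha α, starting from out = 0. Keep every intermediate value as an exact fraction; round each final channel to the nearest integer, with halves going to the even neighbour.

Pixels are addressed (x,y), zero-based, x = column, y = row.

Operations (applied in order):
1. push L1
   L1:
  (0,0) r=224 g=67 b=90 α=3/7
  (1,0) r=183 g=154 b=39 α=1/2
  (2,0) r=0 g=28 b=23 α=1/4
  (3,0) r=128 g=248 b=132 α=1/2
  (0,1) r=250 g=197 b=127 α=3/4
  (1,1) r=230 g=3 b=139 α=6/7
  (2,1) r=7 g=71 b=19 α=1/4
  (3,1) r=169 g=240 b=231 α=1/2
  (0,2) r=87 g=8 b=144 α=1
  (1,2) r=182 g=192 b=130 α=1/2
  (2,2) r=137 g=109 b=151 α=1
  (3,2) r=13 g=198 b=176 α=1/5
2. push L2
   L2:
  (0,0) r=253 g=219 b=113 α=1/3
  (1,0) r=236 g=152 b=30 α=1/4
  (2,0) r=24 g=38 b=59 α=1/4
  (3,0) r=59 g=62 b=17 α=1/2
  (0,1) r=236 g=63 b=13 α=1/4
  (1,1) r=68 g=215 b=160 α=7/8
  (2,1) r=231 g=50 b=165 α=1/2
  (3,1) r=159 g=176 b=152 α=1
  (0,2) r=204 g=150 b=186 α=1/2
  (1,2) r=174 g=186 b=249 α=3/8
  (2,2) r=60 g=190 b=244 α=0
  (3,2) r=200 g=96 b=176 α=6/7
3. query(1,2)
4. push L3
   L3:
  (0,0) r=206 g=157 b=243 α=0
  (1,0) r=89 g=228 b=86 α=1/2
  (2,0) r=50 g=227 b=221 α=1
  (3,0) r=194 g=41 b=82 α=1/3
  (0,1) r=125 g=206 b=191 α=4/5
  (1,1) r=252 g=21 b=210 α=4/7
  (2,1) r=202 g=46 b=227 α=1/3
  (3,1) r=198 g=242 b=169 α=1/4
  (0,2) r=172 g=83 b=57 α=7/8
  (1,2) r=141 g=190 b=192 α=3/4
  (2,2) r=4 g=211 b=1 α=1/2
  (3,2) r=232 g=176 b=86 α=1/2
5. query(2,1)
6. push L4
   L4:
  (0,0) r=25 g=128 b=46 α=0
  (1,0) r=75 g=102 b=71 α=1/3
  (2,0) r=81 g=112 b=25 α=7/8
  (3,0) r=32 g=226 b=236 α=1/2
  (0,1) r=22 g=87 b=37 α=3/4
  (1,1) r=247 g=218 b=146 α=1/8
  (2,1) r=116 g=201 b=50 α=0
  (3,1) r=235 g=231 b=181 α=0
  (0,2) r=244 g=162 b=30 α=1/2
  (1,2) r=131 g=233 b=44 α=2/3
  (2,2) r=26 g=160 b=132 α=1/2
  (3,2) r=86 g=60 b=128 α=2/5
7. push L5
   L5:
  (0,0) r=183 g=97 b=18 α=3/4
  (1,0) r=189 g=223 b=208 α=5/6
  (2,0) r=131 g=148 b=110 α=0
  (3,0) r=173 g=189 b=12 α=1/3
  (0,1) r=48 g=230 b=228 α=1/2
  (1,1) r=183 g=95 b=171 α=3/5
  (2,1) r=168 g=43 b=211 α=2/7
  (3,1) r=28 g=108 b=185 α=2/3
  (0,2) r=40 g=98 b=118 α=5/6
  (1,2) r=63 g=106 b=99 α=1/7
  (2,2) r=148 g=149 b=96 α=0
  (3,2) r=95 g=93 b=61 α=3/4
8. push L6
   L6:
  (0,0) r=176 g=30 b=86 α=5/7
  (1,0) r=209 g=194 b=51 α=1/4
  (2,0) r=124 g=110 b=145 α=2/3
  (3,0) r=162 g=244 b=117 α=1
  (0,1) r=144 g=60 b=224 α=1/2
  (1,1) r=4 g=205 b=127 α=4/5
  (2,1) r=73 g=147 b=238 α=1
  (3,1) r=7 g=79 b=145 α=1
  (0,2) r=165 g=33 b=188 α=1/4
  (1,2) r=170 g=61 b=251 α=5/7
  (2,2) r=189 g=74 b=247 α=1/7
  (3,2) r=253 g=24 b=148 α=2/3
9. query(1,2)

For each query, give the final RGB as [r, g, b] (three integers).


at x=1,y=2 over L1,L2:
L1 α=1/2: [91, 96, 65]
L2 α=3/8: [977/8, 519/4, 134]
→ [122, 130, 134]

query (2,1) [L1,L2,L3] — begin 0,0,0
L1 α=1/4: [7/4, 71/4, 19/4]
L2 α=1/2: [931/8, 271/8, 679/8]
L3 α=1/3: [1739/12, 455/12, 529/4]
→ [145, 38, 132]

at x=1,y=2 over L1,L2,L3,L4,L5,L6:
after L1 α=1/2: [91, 96, 65]
after L2 α=3/8: [977/8, 519/4, 134]
after L3 α=3/4: [4361/32, 2799/16, 355/2]
after L4 α=2/3: [12745/96, 10255/48, 177/2]
after L5 α=1/7: [13753/112, 11103/56, 90]
after L6 α=5/7: [61353/392, 19643/196, 205]
→ [157, 100, 205]


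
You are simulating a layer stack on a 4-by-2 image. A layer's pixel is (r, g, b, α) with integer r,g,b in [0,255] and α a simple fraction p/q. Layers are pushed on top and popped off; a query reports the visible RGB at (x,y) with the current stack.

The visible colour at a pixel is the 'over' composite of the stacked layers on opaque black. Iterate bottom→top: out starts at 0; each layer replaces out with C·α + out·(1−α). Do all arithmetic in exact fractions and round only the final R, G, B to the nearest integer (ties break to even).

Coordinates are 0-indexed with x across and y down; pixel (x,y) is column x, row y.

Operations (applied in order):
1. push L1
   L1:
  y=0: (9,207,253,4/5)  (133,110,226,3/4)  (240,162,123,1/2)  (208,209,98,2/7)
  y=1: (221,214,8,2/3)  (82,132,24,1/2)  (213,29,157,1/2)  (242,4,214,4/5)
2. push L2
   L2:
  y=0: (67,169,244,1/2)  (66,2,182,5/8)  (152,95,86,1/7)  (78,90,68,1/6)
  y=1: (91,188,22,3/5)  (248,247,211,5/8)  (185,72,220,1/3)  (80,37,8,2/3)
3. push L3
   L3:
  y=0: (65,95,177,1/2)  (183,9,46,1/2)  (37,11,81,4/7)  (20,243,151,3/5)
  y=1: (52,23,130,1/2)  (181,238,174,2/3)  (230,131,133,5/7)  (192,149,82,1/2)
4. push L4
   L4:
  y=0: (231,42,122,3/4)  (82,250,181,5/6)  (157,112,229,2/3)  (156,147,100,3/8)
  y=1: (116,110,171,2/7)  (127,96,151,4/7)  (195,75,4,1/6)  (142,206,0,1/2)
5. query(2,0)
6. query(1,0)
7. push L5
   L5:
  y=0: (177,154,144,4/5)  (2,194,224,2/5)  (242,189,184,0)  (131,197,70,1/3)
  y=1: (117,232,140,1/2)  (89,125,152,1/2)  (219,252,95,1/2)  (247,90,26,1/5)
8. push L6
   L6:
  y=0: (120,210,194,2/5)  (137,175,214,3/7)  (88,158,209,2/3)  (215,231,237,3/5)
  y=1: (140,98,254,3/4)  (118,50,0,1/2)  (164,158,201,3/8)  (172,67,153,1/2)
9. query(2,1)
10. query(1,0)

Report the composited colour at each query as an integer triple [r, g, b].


at x=2,y=0 over L1,L2,L3,L4:
after L1 α=1/2: [120, 81, 123/2]
after L2 α=1/7: [872/7, 83, 65]
after L3 α=4/7: [3652/49, 293/7, 519/7]
after L4 α=2/3: [6346/49, 1861/21, 3725/21]
= [130, 89, 177]

(1,0) stack=L1,L2,L3,L4; from [0,0,0]:
after L1 α=3/4: [399/4, 165/2, 339/2]
after L2 α=5/8: [2517/32, 515/16, 2837/16]
after L3 α=1/2: [8373/64, 659/32, 3573/32]
after L4 α=5/6: [34613/384, 13553/64, 32533/192]
rounded: [90, 212, 169]

(2,1) stack=L1,L2,L3,L4,L5,L6; from [0,0,0]:
after L1 α=1/2: [213/2, 29/2, 157/2]
after L2 α=1/3: [398/3, 101/3, 377/3]
after L3 α=5/7: [4246/21, 2167/21, 2749/21]
after L4 α=1/6: [25325/126, 6205/63, 13829/126]
after L5 α=1/2: [52919/252, 22081/126, 25799/252]
after L6 α=3/8: [388579/2016, 170129/1008, 280951/2016]
→ [193, 169, 139]

at x=1,y=0 over L1,L2,L3,L4,L5,L6:
+L1 (α=3/4) → [399/4, 165/2, 339/2]
+L2 (α=5/8) → [2517/32, 515/16, 2837/16]
+L3 (α=1/2) → [8373/64, 659/32, 3573/32]
+L4 (α=5/6) → [34613/384, 13553/64, 32533/192]
+L5 (α=2/5) → [7025/128, 65491/320, 12241/64]
+L6 (α=3/7) → [20177/224, 107491/560, 22513/112]
→ [90, 192, 201]


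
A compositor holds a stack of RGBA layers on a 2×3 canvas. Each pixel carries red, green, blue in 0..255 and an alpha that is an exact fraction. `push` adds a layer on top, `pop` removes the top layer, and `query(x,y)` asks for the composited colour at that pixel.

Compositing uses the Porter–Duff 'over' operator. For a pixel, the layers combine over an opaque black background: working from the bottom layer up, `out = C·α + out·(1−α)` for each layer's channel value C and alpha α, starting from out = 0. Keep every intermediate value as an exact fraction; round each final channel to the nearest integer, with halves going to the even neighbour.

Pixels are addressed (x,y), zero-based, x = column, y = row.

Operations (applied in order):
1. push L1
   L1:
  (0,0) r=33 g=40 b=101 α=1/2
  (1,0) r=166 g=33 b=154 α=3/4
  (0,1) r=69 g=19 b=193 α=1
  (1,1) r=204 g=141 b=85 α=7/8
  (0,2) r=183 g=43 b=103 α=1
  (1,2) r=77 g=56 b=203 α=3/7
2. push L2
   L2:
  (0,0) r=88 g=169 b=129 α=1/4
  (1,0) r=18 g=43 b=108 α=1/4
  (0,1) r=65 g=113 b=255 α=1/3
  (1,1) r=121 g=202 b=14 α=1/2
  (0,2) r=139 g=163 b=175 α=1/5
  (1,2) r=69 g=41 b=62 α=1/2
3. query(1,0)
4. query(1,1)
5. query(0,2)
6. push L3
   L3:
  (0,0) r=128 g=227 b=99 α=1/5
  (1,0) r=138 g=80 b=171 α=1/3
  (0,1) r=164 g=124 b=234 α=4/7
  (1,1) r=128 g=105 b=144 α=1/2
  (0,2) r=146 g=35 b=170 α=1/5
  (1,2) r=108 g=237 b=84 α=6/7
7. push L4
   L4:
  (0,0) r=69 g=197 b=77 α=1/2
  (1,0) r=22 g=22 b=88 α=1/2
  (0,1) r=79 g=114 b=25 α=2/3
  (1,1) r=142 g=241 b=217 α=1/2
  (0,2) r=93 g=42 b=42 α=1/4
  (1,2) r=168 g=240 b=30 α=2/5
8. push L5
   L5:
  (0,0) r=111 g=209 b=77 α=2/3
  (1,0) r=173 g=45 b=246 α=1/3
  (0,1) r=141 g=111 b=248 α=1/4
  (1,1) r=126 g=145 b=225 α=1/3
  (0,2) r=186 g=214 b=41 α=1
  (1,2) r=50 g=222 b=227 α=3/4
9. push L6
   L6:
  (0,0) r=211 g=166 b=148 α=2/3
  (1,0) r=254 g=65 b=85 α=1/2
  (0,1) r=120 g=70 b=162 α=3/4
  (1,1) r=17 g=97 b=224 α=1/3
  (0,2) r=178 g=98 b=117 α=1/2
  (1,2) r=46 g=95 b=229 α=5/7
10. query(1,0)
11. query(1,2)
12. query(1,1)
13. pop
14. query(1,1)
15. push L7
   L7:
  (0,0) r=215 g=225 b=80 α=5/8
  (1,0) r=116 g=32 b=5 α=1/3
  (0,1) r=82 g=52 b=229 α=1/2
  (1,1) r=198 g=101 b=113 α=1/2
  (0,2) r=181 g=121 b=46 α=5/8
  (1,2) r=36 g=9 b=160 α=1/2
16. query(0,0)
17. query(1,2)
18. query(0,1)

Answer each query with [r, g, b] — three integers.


(1,0) stack=L1,L2; from [0,0,0]:
+L1 (α=3/4) → [249/2, 99/4, 231/2]
+L2 (α=1/4) → [783/8, 469/16, 909/8]
rounded: [98, 29, 114]

(1,1) stack=L1,L2; from [0,0,0]:
after L1 α=7/8: [357/2, 987/8, 595/8]
after L2 α=1/2: [599/4, 2603/16, 707/16]
→ [150, 163, 44]

at x=0,y=2 over L1,L2:
after L1 α=1: [183, 43, 103]
after L2 α=1/5: [871/5, 67, 587/5]
= [174, 67, 117]

query (1,0) [L1,L2,L3,L4,L5,L6] — begin 0,0,0
L1 α=3/4: [249/2, 99/4, 231/2]
L2 α=1/4: [783/8, 469/16, 909/8]
L3 α=1/3: [445/4, 1109/24, 531/4]
L4 α=1/2: [533/8, 1637/48, 883/8]
L5 α=1/3: [1225/12, 2717/72, 1867/12]
L6 α=1/2: [4273/24, 7397/144, 2887/24]
= [178, 51, 120]

query (1,2) [L1,L2,L3,L4,L5,L6] — begin 0,0,0
L1 α=3/7: [33, 24, 87]
L2 α=1/2: [51, 65/2, 149/2]
L3 α=6/7: [699/7, 2909/14, 1157/14]
L4 α=2/5: [4449/35, 15447/70, 4311/70]
L5 α=3/4: [9699/140, 62067/280, 51981/280]
L6 α=5/7: [25799/490, 128567/980, 212281/980]
→ [53, 131, 217]

at x=1,y=1 over L1,L2,L3,L4,L5,L6:
after L1 α=7/8: [357/2, 987/8, 595/8]
after L2 α=1/2: [599/4, 2603/16, 707/16]
after L3 α=1/2: [1111/8, 4283/32, 3011/32]
after L4 α=1/2: [2247/16, 11995/64, 9955/64]
after L5 α=1/3: [1085/8, 5545/32, 17155/96]
after L6 α=1/3: [1153/12, 7097/48, 27907/144]
→ [96, 148, 194]

(1,1) stack=L1,L2,L3,L4,L5; from [0,0,0]:
L1 α=7/8: [357/2, 987/8, 595/8]
L2 α=1/2: [599/4, 2603/16, 707/16]
L3 α=1/2: [1111/8, 4283/32, 3011/32]
L4 α=1/2: [2247/16, 11995/64, 9955/64]
L5 α=1/3: [1085/8, 5545/32, 17155/96]
rounded: [136, 173, 179]

(0,0) stack=L1,L2,L3,L4,L5,L7; from [0,0,0]:
+L1 (α=1/2) → [33/2, 20, 101/2]
+L2 (α=1/4) → [275/8, 229/4, 561/8]
+L3 (α=1/5) → [531/10, 456/5, 759/10]
+L4 (α=1/2) → [1221/20, 1441/10, 1529/20]
+L5 (α=2/3) → [1887/20, 5621/30, 4609/60]
+L7 (α=5/8) → [27161/160, 16871/80, 12609/160]
→ [170, 211, 79]

query (1,2) [L1,L2,L3,L4,L5,L7] — begin 0,0,0
+L1 (α=3/7) → [33, 24, 87]
+L2 (α=1/2) → [51, 65/2, 149/2]
+L3 (α=6/7) → [699/7, 2909/14, 1157/14]
+L4 (α=2/5) → [4449/35, 15447/70, 4311/70]
+L5 (α=3/4) → [9699/140, 62067/280, 51981/280]
+L7 (α=1/2) → [14739/280, 64587/560, 96781/560]
rounded: [53, 115, 173]

(0,1) stack=L1,L2,L3,L4,L5,L7; from [0,0,0]:
L1 α=1: [69, 19, 193]
L2 α=1/3: [203/3, 151/3, 641/3]
L3 α=4/7: [859/7, 647/7, 1577/7]
L4 α=2/3: [655/7, 2243/21, 1927/21]
L5 α=1/4: [738/7, 755/7, 3663/28]
L7 α=1/2: [656/7, 1119/14, 10075/56]
= [94, 80, 180]


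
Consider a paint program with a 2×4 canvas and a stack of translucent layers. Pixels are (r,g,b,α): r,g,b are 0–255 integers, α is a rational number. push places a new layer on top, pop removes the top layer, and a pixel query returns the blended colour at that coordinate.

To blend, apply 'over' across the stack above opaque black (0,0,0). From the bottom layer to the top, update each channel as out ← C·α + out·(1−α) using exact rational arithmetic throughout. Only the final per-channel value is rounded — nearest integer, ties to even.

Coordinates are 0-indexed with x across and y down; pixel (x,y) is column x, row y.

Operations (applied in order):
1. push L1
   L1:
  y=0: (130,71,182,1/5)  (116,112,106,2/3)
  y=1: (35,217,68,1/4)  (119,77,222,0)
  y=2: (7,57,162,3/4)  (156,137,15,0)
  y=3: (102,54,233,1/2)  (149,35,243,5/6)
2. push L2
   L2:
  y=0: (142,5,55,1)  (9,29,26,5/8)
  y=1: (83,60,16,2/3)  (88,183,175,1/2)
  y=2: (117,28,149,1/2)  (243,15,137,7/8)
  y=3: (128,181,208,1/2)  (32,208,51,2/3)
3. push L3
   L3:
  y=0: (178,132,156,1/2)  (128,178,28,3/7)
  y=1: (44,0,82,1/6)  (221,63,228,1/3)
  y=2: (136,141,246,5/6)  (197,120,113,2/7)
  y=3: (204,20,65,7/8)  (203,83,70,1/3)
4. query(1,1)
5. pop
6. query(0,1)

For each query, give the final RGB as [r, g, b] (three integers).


query (1,1) [L1,L2,L3] — begin 0,0,0
+L1 (α=0) → [0, 0, 0]
+L2 (α=1/2) → [44, 183/2, 175/2]
+L3 (α=1/3) → [103, 82, 403/3]
rounded: [103, 82, 134]

at x=0,y=1 over L1,L2:
after L1 α=1/4: [35/4, 217/4, 17]
after L2 α=2/3: [233/4, 697/12, 49/3]
→ [58, 58, 16]


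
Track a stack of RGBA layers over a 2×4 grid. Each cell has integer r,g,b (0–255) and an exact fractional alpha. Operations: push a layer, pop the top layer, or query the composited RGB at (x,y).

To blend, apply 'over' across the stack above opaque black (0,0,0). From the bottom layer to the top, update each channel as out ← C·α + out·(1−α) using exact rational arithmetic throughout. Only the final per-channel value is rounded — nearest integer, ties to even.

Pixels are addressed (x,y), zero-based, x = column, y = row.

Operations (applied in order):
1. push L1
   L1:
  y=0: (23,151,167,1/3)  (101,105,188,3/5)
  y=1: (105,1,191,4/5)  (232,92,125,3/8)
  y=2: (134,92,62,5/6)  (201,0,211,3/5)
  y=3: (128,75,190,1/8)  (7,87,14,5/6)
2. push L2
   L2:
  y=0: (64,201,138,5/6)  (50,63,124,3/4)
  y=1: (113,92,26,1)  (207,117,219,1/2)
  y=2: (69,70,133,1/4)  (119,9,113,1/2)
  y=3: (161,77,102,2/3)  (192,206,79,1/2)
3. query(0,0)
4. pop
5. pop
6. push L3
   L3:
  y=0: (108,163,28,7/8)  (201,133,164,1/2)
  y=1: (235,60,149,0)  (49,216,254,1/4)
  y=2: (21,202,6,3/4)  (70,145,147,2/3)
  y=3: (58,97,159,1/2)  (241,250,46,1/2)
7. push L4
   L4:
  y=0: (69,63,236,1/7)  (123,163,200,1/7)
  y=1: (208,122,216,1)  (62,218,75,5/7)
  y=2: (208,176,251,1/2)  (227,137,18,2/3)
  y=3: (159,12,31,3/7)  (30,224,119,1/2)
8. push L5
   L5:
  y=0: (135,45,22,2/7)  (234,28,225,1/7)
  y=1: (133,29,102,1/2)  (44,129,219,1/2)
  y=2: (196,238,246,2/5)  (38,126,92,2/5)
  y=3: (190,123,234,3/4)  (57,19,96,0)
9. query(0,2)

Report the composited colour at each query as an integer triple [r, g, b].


at x=0,y=0 over L1,L2:
L1 α=1/3: [23/3, 151/3, 167/3]
L2 α=5/6: [983/18, 1583/9, 2237/18]
= [55, 176, 124]

(0,2) stack=L3,L4,L5; from [0,0,0]:
+L3 (α=3/4) → [63/4, 303/2, 9/2]
+L4 (α=1/2) → [895/8, 655/4, 511/4]
+L5 (α=2/5) → [5821/40, 3869/20, 3501/20]
→ [146, 193, 175]


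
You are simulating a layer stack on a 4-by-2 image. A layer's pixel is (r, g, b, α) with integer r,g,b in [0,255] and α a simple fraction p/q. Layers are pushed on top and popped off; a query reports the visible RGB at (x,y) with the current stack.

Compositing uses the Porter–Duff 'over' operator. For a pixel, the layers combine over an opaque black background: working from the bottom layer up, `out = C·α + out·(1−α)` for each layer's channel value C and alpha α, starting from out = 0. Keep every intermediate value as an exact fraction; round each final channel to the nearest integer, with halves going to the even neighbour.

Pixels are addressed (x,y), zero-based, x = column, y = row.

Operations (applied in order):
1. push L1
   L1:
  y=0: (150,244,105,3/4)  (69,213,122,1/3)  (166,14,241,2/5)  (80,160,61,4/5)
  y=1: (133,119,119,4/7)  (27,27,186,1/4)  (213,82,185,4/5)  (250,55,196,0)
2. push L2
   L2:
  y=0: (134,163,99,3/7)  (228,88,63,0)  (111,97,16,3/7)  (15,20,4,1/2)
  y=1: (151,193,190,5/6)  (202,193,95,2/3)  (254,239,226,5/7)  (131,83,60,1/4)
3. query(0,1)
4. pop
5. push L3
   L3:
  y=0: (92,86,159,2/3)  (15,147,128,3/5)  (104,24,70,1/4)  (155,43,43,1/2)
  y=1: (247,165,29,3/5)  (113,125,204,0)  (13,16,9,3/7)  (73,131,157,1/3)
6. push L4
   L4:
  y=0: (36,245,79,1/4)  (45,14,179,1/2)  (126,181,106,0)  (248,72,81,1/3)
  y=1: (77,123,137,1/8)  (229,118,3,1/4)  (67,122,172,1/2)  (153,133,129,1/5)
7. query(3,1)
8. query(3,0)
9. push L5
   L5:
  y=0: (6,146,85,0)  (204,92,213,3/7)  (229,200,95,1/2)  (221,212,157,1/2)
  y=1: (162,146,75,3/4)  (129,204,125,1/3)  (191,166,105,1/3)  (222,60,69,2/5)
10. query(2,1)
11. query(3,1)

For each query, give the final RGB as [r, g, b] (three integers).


at x=0,y=1 over L1,L2:
L1 α=4/7: [76, 68, 68]
L2 α=5/6: [277/2, 1033/6, 509/3]
→ [138, 172, 170]

query (3,1) [L1,L3,L4] — begin 0,0,0
L1 α=0: [0, 0, 0]
L3 α=1/3: [73/3, 131/3, 157/3]
L4 α=1/5: [751/15, 923/15, 203/3]
→ [50, 62, 68]

(3,0) stack=L1,L3,L4; from [0,0,0]:
after L1 α=4/5: [64, 128, 244/5]
after L3 α=1/2: [219/2, 171/2, 459/10]
after L4 α=1/3: [467/3, 81, 288/5]
= [156, 81, 58]

at x=2,y=1 over L1,L3,L4,L5:
+L1 (α=4/5) → [852/5, 328/5, 148]
+L3 (α=3/7) → [3603/35, 1552/35, 619/7]
+L4 (α=1/2) → [2974/35, 2911/35, 1823/14]
+L5 (α=1/3) → [4211/35, 11632/105, 2558/21]
rounded: [120, 111, 122]

query (3,1) [L1,L3,L4,L5] — begin 0,0,0
L1 α=0: [0, 0, 0]
L3 α=1/3: [73/3, 131/3, 157/3]
L4 α=1/5: [751/15, 923/15, 203/3]
L5 α=2/5: [2971/25, 1523/25, 341/5]
→ [119, 61, 68]


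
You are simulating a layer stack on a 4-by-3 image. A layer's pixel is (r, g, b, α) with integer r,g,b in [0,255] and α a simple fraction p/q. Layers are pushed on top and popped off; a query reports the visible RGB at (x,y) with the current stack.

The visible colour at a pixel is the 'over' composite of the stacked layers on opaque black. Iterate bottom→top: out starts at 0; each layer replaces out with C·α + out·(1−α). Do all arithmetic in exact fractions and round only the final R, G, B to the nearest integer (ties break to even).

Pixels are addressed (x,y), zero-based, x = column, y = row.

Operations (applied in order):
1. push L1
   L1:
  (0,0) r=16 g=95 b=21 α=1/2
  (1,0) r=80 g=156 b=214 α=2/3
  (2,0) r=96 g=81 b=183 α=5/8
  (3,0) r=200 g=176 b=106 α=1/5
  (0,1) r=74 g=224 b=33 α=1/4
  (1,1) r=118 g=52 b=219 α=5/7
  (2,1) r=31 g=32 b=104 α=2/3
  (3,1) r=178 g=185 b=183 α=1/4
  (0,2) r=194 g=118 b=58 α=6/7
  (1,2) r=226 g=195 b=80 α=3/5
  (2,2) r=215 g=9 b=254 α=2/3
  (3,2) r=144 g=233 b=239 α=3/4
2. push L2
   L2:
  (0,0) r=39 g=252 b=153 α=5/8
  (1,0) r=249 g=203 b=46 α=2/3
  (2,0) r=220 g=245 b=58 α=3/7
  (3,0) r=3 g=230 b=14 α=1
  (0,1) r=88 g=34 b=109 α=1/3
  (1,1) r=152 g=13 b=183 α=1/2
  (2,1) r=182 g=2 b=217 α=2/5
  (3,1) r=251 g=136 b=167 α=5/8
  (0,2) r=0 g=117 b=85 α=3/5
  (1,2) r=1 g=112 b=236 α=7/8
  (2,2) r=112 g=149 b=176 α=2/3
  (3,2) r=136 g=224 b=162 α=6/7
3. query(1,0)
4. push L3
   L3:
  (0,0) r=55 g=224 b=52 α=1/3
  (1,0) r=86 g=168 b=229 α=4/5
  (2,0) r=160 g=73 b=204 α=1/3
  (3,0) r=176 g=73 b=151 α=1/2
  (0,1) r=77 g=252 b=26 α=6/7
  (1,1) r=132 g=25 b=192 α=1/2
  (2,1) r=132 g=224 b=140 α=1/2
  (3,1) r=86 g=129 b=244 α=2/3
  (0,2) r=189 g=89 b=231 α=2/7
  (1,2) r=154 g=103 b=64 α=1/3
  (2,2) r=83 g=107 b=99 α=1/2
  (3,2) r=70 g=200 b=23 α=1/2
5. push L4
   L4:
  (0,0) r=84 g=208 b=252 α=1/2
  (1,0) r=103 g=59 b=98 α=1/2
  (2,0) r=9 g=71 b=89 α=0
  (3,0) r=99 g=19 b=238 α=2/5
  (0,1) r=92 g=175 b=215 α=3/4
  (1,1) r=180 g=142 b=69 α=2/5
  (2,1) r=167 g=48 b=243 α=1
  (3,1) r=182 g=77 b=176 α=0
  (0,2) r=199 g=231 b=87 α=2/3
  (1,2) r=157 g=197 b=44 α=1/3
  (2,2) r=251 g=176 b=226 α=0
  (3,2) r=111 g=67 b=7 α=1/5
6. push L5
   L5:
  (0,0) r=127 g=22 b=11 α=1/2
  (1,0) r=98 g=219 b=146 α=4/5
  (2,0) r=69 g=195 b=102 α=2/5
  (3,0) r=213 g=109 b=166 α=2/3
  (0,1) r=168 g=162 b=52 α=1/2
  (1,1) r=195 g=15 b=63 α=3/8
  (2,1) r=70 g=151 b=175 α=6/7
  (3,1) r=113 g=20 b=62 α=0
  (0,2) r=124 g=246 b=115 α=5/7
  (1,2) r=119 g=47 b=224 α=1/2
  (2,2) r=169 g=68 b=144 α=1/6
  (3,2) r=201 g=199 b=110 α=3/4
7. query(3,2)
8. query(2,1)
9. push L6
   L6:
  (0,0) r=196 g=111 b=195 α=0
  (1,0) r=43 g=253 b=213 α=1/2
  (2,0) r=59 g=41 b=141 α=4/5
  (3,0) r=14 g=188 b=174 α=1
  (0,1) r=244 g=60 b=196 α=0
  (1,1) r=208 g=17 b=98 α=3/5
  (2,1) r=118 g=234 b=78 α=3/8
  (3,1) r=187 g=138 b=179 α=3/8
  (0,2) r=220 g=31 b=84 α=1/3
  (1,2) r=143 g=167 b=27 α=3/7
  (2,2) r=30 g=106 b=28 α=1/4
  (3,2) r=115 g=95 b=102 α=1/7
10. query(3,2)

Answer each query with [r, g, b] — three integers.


at x=1,y=0 over L1,L2:
after L1 α=2/3: [160/3, 104, 428/3]
after L2 α=2/3: [1654/9, 170, 704/9]
= [184, 170, 78]

(3,2) stack=L1,L2,L3,L4,L5; from [0,0,0]:
L1 α=3/4: [108, 699/4, 717/4]
L2 α=6/7: [132, 6075/28, 4605/28]
L3 α=1/2: [101, 11675/56, 5249/56]
L4 α=1/5: [103, 12613/70, 5347/70]
L5 α=3/4: [353/2, 54403/280, 28447/280]
→ [176, 194, 102]

query (2,1) [L1,L2,L3,L4,L5] — begin 0,0,0
L1 α=2/3: [62/3, 64/3, 208/3]
L2 α=2/5: [426/5, 68/5, 642/5]
L3 α=1/2: [543/5, 594/5, 671/5]
L4 α=1: [167, 48, 243]
L5 α=6/7: [587/7, 954/7, 1293/7]
rounded: [84, 136, 185]

(3,2) stack=L1,L2,L3,L4,L5,L6; from [0,0,0]:
L1 α=3/4: [108, 699/4, 717/4]
L2 α=6/7: [132, 6075/28, 4605/28]
L3 α=1/2: [101, 11675/56, 5249/56]
L4 α=1/5: [103, 12613/70, 5347/70]
L5 α=3/4: [353/2, 54403/280, 28447/280]
L6 α=1/7: [1174/7, 176509/980, 99621/980]
= [168, 180, 102]


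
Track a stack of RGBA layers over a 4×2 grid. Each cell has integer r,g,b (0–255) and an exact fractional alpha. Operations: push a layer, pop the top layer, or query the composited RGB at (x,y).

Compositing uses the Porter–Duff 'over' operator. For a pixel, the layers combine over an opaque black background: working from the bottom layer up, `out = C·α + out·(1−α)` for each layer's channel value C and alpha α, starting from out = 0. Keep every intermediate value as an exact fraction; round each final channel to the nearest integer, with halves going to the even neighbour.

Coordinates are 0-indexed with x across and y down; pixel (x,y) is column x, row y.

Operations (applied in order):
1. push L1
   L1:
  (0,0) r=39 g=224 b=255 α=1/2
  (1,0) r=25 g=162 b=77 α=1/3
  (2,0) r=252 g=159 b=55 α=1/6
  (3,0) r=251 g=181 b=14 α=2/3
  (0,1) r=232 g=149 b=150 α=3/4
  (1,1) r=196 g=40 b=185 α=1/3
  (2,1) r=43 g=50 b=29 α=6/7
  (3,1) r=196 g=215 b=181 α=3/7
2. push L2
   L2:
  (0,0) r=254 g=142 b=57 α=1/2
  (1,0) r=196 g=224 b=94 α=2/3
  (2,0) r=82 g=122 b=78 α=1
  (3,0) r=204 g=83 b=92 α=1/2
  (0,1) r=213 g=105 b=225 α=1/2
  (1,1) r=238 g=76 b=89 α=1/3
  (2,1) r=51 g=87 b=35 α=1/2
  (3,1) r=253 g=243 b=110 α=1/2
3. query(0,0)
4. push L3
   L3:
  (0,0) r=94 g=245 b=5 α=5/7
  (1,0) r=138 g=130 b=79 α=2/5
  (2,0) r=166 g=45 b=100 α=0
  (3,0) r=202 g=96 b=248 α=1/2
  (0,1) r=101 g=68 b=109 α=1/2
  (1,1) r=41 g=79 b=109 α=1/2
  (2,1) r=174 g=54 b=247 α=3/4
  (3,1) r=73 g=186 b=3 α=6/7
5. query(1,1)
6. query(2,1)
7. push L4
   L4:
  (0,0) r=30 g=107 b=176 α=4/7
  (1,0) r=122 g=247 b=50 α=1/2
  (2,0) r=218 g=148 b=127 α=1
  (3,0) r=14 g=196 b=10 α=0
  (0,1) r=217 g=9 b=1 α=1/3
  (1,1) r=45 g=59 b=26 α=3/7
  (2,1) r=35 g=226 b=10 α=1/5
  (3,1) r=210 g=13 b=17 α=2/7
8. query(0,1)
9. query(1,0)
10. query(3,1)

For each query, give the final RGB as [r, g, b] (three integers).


query (0,0) [L1,L2] — begin 0,0,0
+L1 (α=1/2) → [39/2, 112, 255/2]
+L2 (α=1/2) → [547/4, 127, 369/4]
= [137, 127, 92]

query (1,1) [L1,L2,L3] — begin 0,0,0
L1 α=1/3: [196/3, 40/3, 185/3]
L2 α=1/3: [1106/9, 308/9, 637/9]
L3 α=1/2: [1475/18, 1019/18, 809/9]
= [82, 57, 90]

(2,1) stack=L1,L2,L3; from [0,0,0]:
+L1 (α=6/7) → [258/7, 300/7, 174/7]
+L2 (α=1/2) → [615/14, 909/14, 419/14]
+L3 (α=3/4) → [7923/56, 3177/56, 10793/56]
rounded: [141, 57, 193]

query (0,1) [L1,L2,L3,L4] — begin 0,0,0
+L1 (α=3/4) → [174, 447/4, 225/2]
+L2 (α=1/2) → [387/2, 867/8, 675/4]
+L3 (α=1/2) → [589/4, 1411/16, 1111/8]
+L4 (α=1/3) → [341/2, 1483/24, 1115/12]
= [170, 62, 93]

query (1,0) [L1,L2,L3,L4] — begin 0,0,0
L1 α=1/3: [25/3, 54, 77/3]
L2 α=2/3: [1201/9, 502/3, 641/9]
L3 α=2/5: [2029/15, 762/5, 223/3]
L4 α=1/2: [3859/30, 1997/10, 373/6]
rounded: [129, 200, 62]

(3,1) stack=L1,L2,L3,L4; from [0,0,0]:
+L1 (α=3/7) → [84, 645/7, 543/7]
+L2 (α=1/2) → [337/2, 1173/7, 1313/14]
+L3 (α=6/7) → [1213/14, 8985/49, 1565/98]
+L4 (α=2/7) → [11945/98, 46199/343, 11157/686]
rounded: [122, 135, 16]


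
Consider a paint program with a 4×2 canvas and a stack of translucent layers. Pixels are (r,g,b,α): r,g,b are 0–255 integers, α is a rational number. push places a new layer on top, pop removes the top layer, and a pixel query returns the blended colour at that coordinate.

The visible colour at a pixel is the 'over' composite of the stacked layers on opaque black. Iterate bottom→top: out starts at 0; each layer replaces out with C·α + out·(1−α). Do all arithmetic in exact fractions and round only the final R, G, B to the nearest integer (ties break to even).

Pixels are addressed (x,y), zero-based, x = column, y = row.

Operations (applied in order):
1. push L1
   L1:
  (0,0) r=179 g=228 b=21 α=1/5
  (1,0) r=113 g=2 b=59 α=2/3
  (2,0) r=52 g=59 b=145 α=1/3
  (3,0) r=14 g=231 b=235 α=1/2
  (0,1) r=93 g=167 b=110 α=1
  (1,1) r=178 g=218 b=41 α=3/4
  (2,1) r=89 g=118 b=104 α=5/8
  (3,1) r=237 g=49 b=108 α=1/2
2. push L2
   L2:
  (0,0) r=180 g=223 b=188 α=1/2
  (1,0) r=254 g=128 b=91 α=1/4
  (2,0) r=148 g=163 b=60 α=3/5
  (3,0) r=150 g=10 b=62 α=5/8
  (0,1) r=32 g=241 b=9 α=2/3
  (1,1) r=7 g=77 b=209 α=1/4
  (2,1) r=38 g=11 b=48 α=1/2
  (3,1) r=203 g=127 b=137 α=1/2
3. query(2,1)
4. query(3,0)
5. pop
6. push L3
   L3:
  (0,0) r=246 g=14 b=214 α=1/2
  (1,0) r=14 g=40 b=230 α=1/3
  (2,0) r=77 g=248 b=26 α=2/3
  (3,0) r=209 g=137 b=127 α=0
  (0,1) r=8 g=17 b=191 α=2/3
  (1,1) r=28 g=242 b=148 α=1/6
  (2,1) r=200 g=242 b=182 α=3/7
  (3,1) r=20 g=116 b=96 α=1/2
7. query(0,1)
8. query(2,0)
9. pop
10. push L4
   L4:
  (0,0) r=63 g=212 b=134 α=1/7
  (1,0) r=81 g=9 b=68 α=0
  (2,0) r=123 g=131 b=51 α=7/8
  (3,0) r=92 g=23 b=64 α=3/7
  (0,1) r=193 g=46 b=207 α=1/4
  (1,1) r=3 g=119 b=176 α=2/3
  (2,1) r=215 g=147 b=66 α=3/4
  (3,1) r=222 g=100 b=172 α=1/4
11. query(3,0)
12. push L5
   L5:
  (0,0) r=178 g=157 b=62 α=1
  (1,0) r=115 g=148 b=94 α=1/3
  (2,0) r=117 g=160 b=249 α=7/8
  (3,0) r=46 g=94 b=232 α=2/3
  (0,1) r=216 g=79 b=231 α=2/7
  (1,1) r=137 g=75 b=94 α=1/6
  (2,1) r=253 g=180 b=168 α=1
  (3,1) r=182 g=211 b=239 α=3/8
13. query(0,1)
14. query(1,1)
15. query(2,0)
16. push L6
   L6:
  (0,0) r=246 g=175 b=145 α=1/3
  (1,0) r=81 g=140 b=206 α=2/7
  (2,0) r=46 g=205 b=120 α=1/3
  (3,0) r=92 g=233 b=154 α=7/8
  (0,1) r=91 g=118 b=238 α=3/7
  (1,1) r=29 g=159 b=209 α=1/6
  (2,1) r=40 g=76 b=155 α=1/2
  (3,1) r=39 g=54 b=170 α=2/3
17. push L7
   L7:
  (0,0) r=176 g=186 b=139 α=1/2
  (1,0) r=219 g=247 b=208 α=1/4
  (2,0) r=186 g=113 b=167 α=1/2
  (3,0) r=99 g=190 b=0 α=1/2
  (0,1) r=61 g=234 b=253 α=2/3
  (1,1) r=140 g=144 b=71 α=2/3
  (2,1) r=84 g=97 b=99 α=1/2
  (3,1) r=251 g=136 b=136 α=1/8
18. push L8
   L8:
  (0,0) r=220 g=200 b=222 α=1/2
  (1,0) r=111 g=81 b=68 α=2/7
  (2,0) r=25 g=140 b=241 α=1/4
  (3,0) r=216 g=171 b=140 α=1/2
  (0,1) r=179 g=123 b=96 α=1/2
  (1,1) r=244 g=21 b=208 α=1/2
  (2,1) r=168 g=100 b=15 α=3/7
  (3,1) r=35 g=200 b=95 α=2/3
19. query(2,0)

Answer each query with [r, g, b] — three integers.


query (2,1) [L1,L2] — begin 0,0,0
L1 α=5/8: [445/8, 295/4, 65]
L2 α=1/2: [749/16, 339/8, 113/2]
rounded: [47, 42, 56]

query (3,0) [L1,L2] — begin 0,0,0
L1 α=1/2: [7, 231/2, 235/2]
L2 α=5/8: [771/8, 793/16, 1325/16]
→ [96, 50, 83]

(0,1) stack=L1,L3; from [0,0,0]:
+L1 (α=1) → [93, 167, 110]
+L3 (α=2/3) → [109/3, 67, 164]
→ [36, 67, 164]

at x=2,y=0 over L1,L3:
L1 α=1/3: [52/3, 59/3, 145/3]
L3 α=2/3: [514/9, 1547/9, 301/9]
→ [57, 172, 33]

at x=3,y=0 over L1,L4:
after L1 α=1/2: [7, 231/2, 235/2]
after L4 α=3/7: [304/7, 531/7, 662/7]
= [43, 76, 95]

query (0,1) [L1,L4,L5] — begin 0,0,0
+L1 (α=1) → [93, 167, 110]
+L4 (α=1/4) → [118, 547/4, 537/4]
+L5 (α=2/7) → [146, 481/4, 4533/28]
= [146, 120, 162]

(1,1) stack=L1,L4,L5; from [0,0,0]:
after L1 α=3/4: [267/2, 327/2, 123/4]
after L4 α=2/3: [93/2, 803/6, 1531/12]
after L5 α=1/6: [739/12, 4465/36, 8783/72]
rounded: [62, 124, 122]

query (2,0) [L1,L4,L5] — begin 0,0,0
+L1 (α=1/3) → [52/3, 59/3, 145/3]
+L4 (α=7/8) → [2635/24, 1405/12, 152/3]
+L5 (α=7/8) → [22291/192, 14845/96, 5381/24]
→ [116, 155, 224]

(2,0) stack=L1,L4,L5,L6,L7,L8; from [0,0,0]:
L1 α=1/3: [52/3, 59/3, 145/3]
L4 α=7/8: [2635/24, 1405/12, 152/3]
L5 α=7/8: [22291/192, 14845/96, 5381/24]
L6 α=1/3: [26707/288, 24685/144, 6821/36]
L7 α=1/2: [80275/576, 40957/288, 12833/72]
L8 α=1/4: [85075/768, 54397/384, 18617/96]
rounded: [111, 142, 194]
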